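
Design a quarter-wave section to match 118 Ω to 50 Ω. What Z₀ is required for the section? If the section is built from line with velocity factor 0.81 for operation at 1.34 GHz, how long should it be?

Z_qwt = √(Z_0·R_L) = √(50 × 118) = √5900
λ = 0.81·c/f = 0.181 m, so l = λ/4 = 0.0453 m

Z_qwt ≈ 76.8 Ω; length ≈ 4.53 cm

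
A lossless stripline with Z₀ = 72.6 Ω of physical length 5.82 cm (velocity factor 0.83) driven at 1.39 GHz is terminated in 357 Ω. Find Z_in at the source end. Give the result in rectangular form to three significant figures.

Z_in ≈ 18.4 + j35 Ω

λ = v/f = 0.83·c / 1.39 GHz = 0.179 m
βl = 2π·l/λ = 2π × 0.325 = 117°
tan(βl) = tan(117°) = -1.97
Z_in = Z_0·(Z_L + jZ_0·tanβl)/(Z_0 + jZ_L·tanβl)
     = 72.6·(357 − j143)/(72.6 − j702)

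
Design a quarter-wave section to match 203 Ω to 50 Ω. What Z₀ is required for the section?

Z_qwt = √(Z_0·R_L) = √(50 × 203) = √10150

Z_qwt ≈ 101 Ω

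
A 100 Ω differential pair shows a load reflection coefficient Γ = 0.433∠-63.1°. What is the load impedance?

Z_L ≈ 102 − j97.1 Ω

Z_L = Z_0·(1 + Γ)/(1 − Γ) = 100·(1.2 − j0.386)/(0.804 + j0.386)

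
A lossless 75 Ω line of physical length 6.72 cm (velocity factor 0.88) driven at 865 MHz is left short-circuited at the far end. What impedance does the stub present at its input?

λ = v/f = 0.88·c / 865 MHz = 0.305 m
βl = 2π·l/λ = 2π × 0.22 = 79.3°
tan(βl) = 5.27
For a short-circuited stub, Z_in = jZ_0·tan(βl)

Z_in ≈ +j396 Ω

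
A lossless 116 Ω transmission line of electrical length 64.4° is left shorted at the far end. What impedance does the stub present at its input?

tan(βl) = 2.09
For a shorted stub, Z_in = jZ_0·tan(βl)

Z_in ≈ +j242 Ω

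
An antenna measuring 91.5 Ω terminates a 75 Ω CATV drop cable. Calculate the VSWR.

VSWR ≈ 1.22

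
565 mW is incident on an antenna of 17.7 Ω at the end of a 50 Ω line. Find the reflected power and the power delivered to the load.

P_reflected ≈ 129 mW; P_delivered ≈ 436 mW

Γ = (17.7 − 50)/(17.7 + 50) = -0.477
|Γ|² = 0.228
P_refl = |Γ|²·P_inc = 129 mW, P_del = (1 − |Γ|²)·P_inc = 436 mW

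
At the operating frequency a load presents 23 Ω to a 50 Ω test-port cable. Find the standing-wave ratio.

For a purely resistive load, VSWR = R_L/Z_0 or Z_0/R_L (whichever > 1) = 50/23

VSWR ≈ 2.17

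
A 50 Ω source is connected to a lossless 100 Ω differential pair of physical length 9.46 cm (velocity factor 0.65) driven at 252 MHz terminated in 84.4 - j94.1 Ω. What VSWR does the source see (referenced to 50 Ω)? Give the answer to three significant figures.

VSWR ≈ 1.55

λ = v/f = 0.65·c / 252 MHz = 0.774 m
βl = 2π·l/λ = 2π × 0.122 = 44°
tan(βl) = 0.966
Z_in = Z_0·(Z_L + jZ_0·tanβl)/(Z_0 + jZ_L·tanβl) = 37.9 − j14.9 Ω
Γ_s = (Z_in − Z_s)/(Z_in + Z_s) = (-12.1 − j14.9)/(87.9 − j14.9), |Γ_s| = 0.215
VSWR = (1 + |Γ_s|)/(1 − |Γ_s|)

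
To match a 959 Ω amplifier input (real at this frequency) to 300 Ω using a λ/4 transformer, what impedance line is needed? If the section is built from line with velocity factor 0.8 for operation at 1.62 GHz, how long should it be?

Z_qwt ≈ 536 Ω; length ≈ 3.7 cm

Z_qwt = √(Z_0·R_L) = √(300 × 959) = √287700
λ = 0.8·c/f = 0.148 m, so l = λ/4 = 0.037 m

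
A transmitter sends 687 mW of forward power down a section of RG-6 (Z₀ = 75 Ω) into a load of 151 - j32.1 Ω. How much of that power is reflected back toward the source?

P_reflected ≈ 89.7 mW

|Γ| = |(76 − j32.1)/(226 − j32.1)| = 0.361
|Γ|² = 0.131
P_refl = |Γ|²·P_inc = 89.7 mW, P_del = (1 − |Γ|²)·P_inc = 597 mW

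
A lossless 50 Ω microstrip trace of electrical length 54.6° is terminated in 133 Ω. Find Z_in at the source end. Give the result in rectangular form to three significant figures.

tan(βl) = tan(54.6°) = 1.41
Z_in = Z_0·(Z_L + jZ_0·tanβl)/(Z_0 + jZ_L·tanβl)
     = 50·(133 + j70.4)/(50 + j187)

Z_in ≈ 26.4 − j28.5 Ω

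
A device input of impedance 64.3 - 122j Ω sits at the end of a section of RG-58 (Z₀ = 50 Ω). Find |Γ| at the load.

|Γ| ≈ 0.735

Γ = (Z_L − Z_0)/(Z_L + Z_0) = (14.3 − j122)/(114.3 − j122)
|Γ| = 123/167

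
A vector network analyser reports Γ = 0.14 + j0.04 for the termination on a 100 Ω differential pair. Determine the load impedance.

Z_L ≈ 132 + j10.8 Ω

Z_L = Z_0·(1 + Γ)/(1 − Γ) = 100·(1.14 + j0.04)/(0.86 − j0.04)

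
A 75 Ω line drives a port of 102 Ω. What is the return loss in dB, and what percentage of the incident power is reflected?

Γ = (102 − 75)/(102 + 75) = 0.153
RL = −20·log₁₀(0.153) = 16.3 dB
P_refl/P_inc = |Γ|² = 0.0233

RL ≈ 16.3 dB; 2.33% of incident power reflected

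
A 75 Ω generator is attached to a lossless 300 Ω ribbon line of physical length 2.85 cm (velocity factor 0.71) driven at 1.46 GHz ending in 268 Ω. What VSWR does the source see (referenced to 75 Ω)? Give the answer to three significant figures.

λ = v/f = 0.71·c / 1.46 GHz = 0.146 m
βl = 2π·l/λ = 2π × 0.195 = 70.3°
tan(βl) = 2.8
Z_in = Z_0·(Z_L + jZ_0·tanβl)/(Z_0 + jZ_L·tanβl) = 326 + j23.4 Ω
Γ_s = (Z_in − Z_s)/(Z_in + Z_s) = (251 + j23.4)/(401 + j23.4), |Γ_s| = 0.628
VSWR = (1 + |Γ_s|)/(1 − |Γ_s|)

VSWR ≈ 4.38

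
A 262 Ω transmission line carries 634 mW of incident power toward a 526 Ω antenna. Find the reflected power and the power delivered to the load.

Γ = (526 − 262)/(526 + 262) = 0.335
|Γ|² = 0.112
P_refl = |Γ|²·P_inc = 71.2 mW, P_del = (1 − |Γ|²)·P_inc = 563 mW

P_reflected ≈ 71.2 mW; P_delivered ≈ 563 mW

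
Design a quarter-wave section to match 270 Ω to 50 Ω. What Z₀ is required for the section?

Z_qwt ≈ 116 Ω

Z_qwt = √(Z_0·R_L) = √(50 × 270) = √13500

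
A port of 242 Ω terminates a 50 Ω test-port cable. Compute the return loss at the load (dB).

Γ = (242 − 50)/(242 + 50) = 0.658
RL = −20·log₁₀|Γ| = −20·log₁₀(0.658)

RL ≈ 3.64 dB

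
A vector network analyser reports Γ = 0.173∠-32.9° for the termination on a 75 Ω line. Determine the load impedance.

Z_L = Z_0·(1 + Γ)/(1 − Γ) = 75·(1.15 − j0.094)/(0.855 + j0.094)

Z_L ≈ 98.4 − j19.1 Ω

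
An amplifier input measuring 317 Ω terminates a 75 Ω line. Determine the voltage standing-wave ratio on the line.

For a purely resistive load, VSWR = R_L/Z_0 or Z_0/R_L (whichever > 1) = 317/75

VSWR ≈ 4.23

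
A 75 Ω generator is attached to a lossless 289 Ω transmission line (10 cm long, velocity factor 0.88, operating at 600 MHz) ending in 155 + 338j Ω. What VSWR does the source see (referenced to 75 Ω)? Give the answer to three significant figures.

VSWR ≈ 10.2

λ = v/f = 0.88·c / 600 MHz = 0.44 m
βl = 2π·l/λ = 2π × 0.227 = 81.8°
tan(βl) = 6.96
Z_in = Z_0·(Z_L + jZ_0·tanβl)/(Z_0 + jZ_L·tanβl) = 118 − j267 Ω
Γ_s = (Z_in − Z_s)/(Z_in + Z_s) = (43.1 − j267)/(193 − j267), |Γ_s| = 0.821
VSWR = (1 + |Γ_s|)/(1 − |Γ_s|)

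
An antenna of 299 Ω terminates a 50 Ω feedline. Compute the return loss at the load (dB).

RL ≈ 2.93 dB

Γ = (299 − 50)/(299 + 50) = 0.713
RL = −20·log₁₀|Γ| = −20·log₁₀(0.713)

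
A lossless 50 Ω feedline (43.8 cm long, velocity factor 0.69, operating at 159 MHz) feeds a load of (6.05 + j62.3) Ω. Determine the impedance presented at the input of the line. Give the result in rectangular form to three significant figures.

Z_in ≈ 2.4 − j6.54 Ω

λ = v/f = 0.69·c / 159 MHz = 1.3 m
βl = 2π·l/λ = 2π × 0.336 = 121°
tan(βl) = tan(121°) = -1.66
Z_in = Z_0·(Z_L + jZ_0·tanβl)/(Z_0 + jZ_L·tanβl)
     = 50·(6.05 − j20.5)/(153 − j10)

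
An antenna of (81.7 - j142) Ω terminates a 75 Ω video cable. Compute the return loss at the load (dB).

RL ≈ 3.45 dB

Γ = (6.7 − j142)/(156.7 − j142), |Γ| = 0.672
RL = −20·log₁₀|Γ| = −20·log₁₀(0.672)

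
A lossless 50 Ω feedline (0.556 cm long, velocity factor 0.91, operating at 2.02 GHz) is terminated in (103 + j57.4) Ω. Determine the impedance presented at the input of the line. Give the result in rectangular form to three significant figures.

Z_in ≈ 141 − j8.85 Ω

λ = v/f = 0.91·c / 2.02 GHz = 0.135 m
βl = 2π·l/λ = 2π × 0.0411 = 14.8°
tan(βl) = tan(14.8°) = 0.264
Z_in = Z_0·(Z_L + jZ_0·tanβl)/(Z_0 + jZ_L·tanβl)
     = 50·(103 + j70.6)/(34.8 + j27.2)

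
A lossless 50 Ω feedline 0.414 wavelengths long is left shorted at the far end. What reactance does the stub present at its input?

X_in ≈ -30 Ω (capacitive)

βl = 2π × 0.414 = 149°
tan(βl) = -0.6
For a shorted stub, Z_in = jZ_0·tan(βl)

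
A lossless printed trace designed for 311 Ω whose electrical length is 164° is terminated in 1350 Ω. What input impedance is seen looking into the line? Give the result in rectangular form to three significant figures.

Z_in ≈ 573 + j624 Ω

tan(βl) = tan(164°) = -0.287
Z_in = Z_0·(Z_L + jZ_0·tanβl)/(Z_0 + jZ_L·tanβl)
     = 311·(1350 − j89.2)/(311 − j387)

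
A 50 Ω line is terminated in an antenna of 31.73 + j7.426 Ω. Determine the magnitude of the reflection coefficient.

Γ = (Z_L − Z_0)/(Z_L + Z_0) = (-18.27 + j7.426)/(81.73 + j7.426)
|Γ| = 19.7/82.1

|Γ| ≈ 0.24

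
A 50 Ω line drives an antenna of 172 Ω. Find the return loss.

RL ≈ 5.2 dB

Γ = (172 − 50)/(172 + 50) = 0.55
RL = −20·log₁₀|Γ| = −20·log₁₀(0.55)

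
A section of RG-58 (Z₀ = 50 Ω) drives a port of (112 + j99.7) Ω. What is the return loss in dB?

RL ≈ 4.19 dB

Γ = (62 + j99.7)/(162 + j99.7), |Γ| = 0.617
RL = −20·log₁₀|Γ| = −20·log₁₀(0.617)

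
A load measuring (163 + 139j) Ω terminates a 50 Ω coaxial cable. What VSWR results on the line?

Γ = (Z_L − Z_0)/(Z_L + Z_0) = (113 + j139)/(213 + j139)
|Γ| = 179/254 = 0.704
VSWR = (1 + |Γ|)/(1 − |Γ|) = 1.7/0.296

VSWR ≈ 5.76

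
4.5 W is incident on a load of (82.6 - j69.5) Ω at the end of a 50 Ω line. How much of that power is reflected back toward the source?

P_reflected ≈ 1.18 W

|Γ| = |(32.6 − j69.5)/(132.6 − j69.5)| = 0.513
|Γ|² = 0.263
P_refl = |Γ|²·P_inc = 1.18 W, P_del = (1 − |Γ|²)·P_inc = 3.32 W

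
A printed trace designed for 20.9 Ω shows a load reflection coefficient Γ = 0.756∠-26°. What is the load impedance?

Z_L ≈ 42.1 − j65.2 Ω

Z_L = Z_0·(1 + Γ)/(1 − Γ) = 20.9·(1.68 − j0.331)/(0.321 + j0.331)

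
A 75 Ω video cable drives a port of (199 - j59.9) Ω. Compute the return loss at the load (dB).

RL ≈ 6.18 dB

Γ = (124 − j59.9)/(274 − j59.9), |Γ| = 0.491
RL = −20·log₁₀|Γ| = −20·log₁₀(0.491)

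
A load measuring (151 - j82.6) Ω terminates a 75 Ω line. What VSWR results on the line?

VSWR ≈ 2.75

Γ = (Z_L − Z_0)/(Z_L + Z_0) = (76 − j82.6)/(226 − j82.6)
|Γ| = 112/241 = 0.466
VSWR = (1 + |Γ|)/(1 − |Γ|) = 1.47/0.534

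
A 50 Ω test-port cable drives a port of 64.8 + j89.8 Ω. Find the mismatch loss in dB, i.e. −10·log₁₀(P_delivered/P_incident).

Γ = (14.8 + j89.8)/(114.8 + j89.8), |Γ| = 0.624
|Γ|² = 0.39, so P_del/P_inc = 1 − |Γ|² = 0.61
ML = −10·log₁₀(1 − |Γ|²)

mismatch loss ≈ 2.15 dB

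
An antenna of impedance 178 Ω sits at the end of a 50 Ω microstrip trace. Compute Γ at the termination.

Γ = (Z_L − Z_0)/(Z_L + Z_0) = (178 − 50)/(178 + 50) = 128/228

Γ = 0.561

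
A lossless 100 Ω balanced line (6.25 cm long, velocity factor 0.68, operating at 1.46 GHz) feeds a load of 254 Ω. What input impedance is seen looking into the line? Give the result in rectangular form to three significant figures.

λ = v/f = 0.68·c / 1.46 GHz = 0.14 m
βl = 2π·l/λ = 2π × 0.447 = 161°
tan(βl) = tan(161°) = -0.344
Z_in = Z_0·(Z_L + jZ_0·tanβl)/(Z_0 + jZ_L·tanβl)
     = 100·(254 − j34.4)/(100 − j87.3)

Z_in ≈ 161 + j106 Ω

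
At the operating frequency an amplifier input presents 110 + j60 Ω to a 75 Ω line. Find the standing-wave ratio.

Γ = (Z_L − Z_0)/(Z_L + Z_0) = (35 + j60)/(185 + j60)
|Γ| = 69.5/194 = 0.357
VSWR = (1 + |Γ|)/(1 − |Γ|) = 1.36/0.643

VSWR ≈ 2.11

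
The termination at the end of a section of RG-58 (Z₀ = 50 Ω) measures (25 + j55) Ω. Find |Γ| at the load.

|Γ| ≈ 0.65

Γ = (Z_L − Z_0)/(Z_L + Z_0) = (-25 + j55)/(75 + j55)
|Γ| = 60.4/93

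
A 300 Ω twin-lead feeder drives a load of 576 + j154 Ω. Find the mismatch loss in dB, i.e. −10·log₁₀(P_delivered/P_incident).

Γ = (276 + j154)/(876 + j154), |Γ| = 0.355
|Γ|² = 0.126, so P_del/P_inc = 1 − |Γ|² = 0.874
ML = −10·log₁₀(1 − |Γ|²)

mismatch loss ≈ 0.586 dB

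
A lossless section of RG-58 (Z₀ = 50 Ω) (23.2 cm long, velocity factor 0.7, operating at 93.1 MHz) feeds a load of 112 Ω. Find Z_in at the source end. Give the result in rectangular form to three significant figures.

λ = v/f = 0.7·c / 93.1 MHz = 2.26 m
βl = 2π·l/λ = 2π × 0.103 = 37°
tan(βl) = tan(37°) = 0.754
Z_in = Z_0·(Z_L + jZ_0·tanβl)/(Z_0 + jZ_L·tanβl)
     = 50·(112 + j37.7)/(50 + j84.5)

Z_in ≈ 45.6 − j39.3 Ω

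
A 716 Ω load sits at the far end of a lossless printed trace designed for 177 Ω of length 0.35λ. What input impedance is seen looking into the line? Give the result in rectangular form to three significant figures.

βl = 2π × 0.35 = 126°
tan(βl) = tan(126°) = -1.38
Z_in = Z_0·(Z_L + jZ_0·tanβl)/(Z_0 + jZ_L·tanβl)
     = 177·(716 − j244)/(177 − j985)

Z_in ≈ 64.8 + j117 Ω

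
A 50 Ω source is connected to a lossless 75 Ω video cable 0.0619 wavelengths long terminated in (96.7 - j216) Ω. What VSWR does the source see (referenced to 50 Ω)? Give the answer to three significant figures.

βl = 2π × 0.0619 = 22.3°
tan(βl) = 0.41
Z_in = Z_0·(Z_L + jZ_0·tanβl)/(Z_0 + jZ_L·tanβl) = 22.4 − j90.4 Ω
Γ_s = (Z_in − Z_s)/(Z_in + Z_s) = (-27.6 − j90.4)/(72.4 − j90.4), |Γ_s| = 0.816
VSWR = (1 + |Γ_s|)/(1 − |Γ_s|)

VSWR ≈ 9.86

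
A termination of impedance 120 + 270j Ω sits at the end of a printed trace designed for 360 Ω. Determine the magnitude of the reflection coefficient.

Γ = (Z_L − Z_0)/(Z_L + Z_0) = (-240 + j270)/(480 + j270)
|Γ| = 361/551

|Γ| ≈ 0.656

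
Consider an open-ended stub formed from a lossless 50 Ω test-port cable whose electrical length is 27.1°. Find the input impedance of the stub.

tan(βl) = 0.512
For an open-ended stub, Z_in = −jZ_0·cot(βl) = −jZ_0/tan(βl)

Z_in ≈ −j97.7 Ω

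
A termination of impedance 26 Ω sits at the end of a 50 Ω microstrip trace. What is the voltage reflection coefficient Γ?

Γ = -0.316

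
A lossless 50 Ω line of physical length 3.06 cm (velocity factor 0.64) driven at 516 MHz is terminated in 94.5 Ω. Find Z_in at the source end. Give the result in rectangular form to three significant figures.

Z_in ≈ 58.1 − j33.9 Ω

λ = v/f = 0.64·c / 516 MHz = 0.372 m
βl = 2π·l/λ = 2π × 0.0822 = 29.6°
tan(βl) = tan(29.6°) = 0.568
Z_in = Z_0·(Z_L + jZ_0·tanβl)/(Z_0 + jZ_L·tanβl)
     = 50·(94.5 + j28.4)/(50 + j53.7)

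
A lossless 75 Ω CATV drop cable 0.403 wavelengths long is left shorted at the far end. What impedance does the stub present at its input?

βl = 2π × 0.403 = 145°
tan(βl) = -0.698
For a shorted stub, Z_in = jZ_0·tan(βl)

Z_in ≈ −j52.4 Ω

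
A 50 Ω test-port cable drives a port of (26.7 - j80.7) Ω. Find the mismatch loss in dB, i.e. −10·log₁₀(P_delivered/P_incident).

mismatch loss ≈ 3.66 dB

Γ = (-23.3 − j80.7)/(76.7 − j80.7), |Γ| = 0.754
|Γ|² = 0.569, so P_del/P_inc = 1 − |Γ|² = 0.431
ML = −10·log₁₀(1 − |Γ|²)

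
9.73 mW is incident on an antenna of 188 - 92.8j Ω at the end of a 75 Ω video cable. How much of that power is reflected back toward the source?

P_reflected ≈ 2.67 mW

|Γ| = |(113 − j92.8)/(263 − j92.8)| = 0.524
|Γ|² = 0.275
P_refl = |Γ|²·P_inc = 2.67 mW, P_del = (1 − |Γ|²)·P_inc = 7.06 mW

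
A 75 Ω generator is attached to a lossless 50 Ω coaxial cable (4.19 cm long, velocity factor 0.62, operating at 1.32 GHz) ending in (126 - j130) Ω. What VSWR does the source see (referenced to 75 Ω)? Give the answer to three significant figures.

λ = v/f = 0.62·c / 1.32 GHz = 0.141 m
βl = 2π·l/λ = 2π × 0.297 = 107°
tan(βl) = -3.26
Z_in = Z_0·(Z_L + jZ_0·tanβl)/(Z_0 + jZ_L·tanβl) = 11.9 + j26.1 Ω
Γ_s = (Z_in − Z_s)/(Z_in + Z_s) = (-63.1 + j26.1)/(86.9 + j26.1), |Γ_s| = 0.753
VSWR = (1 + |Γ_s|)/(1 − |Γ_s|)

VSWR ≈ 7.1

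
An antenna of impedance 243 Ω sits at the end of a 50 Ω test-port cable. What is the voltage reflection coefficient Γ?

Γ = 0.659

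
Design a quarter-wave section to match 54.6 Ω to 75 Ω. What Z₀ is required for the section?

Z_qwt = √(Z_0·R_L) = √(75 × 54.6) = √4095

Z_qwt ≈ 64 Ω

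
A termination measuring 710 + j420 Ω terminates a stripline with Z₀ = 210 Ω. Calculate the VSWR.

VSWR ≈ 4.64

Γ = (Z_L − Z_0)/(Z_L + Z_0) = (500 + j420)/(920 + j420)
|Γ| = 653/1010 = 0.646
VSWR = (1 + |Γ|)/(1 − |Γ|) = 1.65/0.354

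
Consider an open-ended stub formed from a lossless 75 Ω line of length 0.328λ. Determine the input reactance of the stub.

βl = 2π × 0.328 = 118°
tan(βl) = -1.87
For an open-ended stub, Z_in = −jZ_0·cot(βl) = −jZ_0/tan(βl)

X_in ≈ 40 Ω (inductive)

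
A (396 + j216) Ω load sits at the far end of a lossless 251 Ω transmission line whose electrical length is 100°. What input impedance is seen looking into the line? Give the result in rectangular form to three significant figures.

Z_in ≈ 115 − j31 Ω

tan(βl) = tan(100°) = -5.67
Z_in = Z_0·(Z_L + jZ_0·tanβl)/(Z_0 + jZ_L·tanβl)
     = 251·(396 − j1210)/(1480 − j2250)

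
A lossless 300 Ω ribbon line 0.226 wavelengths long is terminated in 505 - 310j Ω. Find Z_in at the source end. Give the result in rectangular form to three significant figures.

Z_in ≈ 122 + j40.2 Ω

βl = 2π × 0.226 = 81.4°
tan(βl) = tan(81.4°) = 6.58
Z_in = Z_0·(Z_L + jZ_0·tanβl)/(Z_0 + jZ_L·tanβl)
     = 300·(505 + j1660)/(2340 + j3320)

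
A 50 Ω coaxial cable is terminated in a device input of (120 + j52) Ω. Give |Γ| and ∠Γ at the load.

Γ ≈ 0.491 ∠ 19.6°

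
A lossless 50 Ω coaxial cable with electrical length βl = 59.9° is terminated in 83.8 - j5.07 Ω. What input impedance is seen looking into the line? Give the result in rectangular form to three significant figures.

tan(βl) = tan(59.9°) = 1.73
Z_in = Z_0·(Z_L + jZ_0·tanβl)/(Z_0 + jZ_L·tanβl)
     = 50·(83.8 + j81.2)/(58.7 + j145)

Z_in ≈ 34.2 − j15.1 Ω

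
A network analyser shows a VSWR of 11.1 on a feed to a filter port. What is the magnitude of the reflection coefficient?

|Γ| = (S − 1)/(S + 1) = (11.1 − 1)/(11.1 + 1) = 10.1/12.1

|Γ| ≈ 0.835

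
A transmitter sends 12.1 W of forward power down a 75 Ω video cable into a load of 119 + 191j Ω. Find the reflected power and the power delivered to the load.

P_reflected ≈ 6.27 W; P_delivered ≈ 5.83 W

|Γ| = |(44 + j191)/(194 + j191)| = 0.72
|Γ|² = 0.518
P_refl = |Γ|²·P_inc = 6.27 W, P_del = (1 − |Γ|²)·P_inc = 5.83 W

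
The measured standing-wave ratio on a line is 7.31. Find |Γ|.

|Γ| = (S − 1)/(S + 1) = (7.31 − 1)/(7.31 + 1) = 6.31/8.31

|Γ| ≈ 0.759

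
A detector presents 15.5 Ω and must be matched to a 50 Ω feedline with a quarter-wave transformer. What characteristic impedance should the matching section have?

Z_qwt ≈ 27.8 Ω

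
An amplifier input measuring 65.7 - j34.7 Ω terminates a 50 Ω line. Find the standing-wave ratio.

Γ = (Z_L − Z_0)/(Z_L + Z_0) = (15.7 − j34.7)/(115.7 − j34.7)
|Γ| = 38.1/121 = 0.315
VSWR = (1 + |Γ|)/(1 − |Γ|) = 1.32/0.685

VSWR ≈ 1.92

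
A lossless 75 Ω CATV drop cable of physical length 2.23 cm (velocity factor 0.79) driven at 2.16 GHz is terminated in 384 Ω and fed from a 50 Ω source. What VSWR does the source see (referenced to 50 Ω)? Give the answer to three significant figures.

λ = v/f = 0.79·c / 2.16 GHz = 0.11 m
βl = 2π·l/λ = 2π × 0.203 = 73.2°
tan(βl) = 3.31
Z_in = Z_0·(Z_L + jZ_0·tanβl)/(Z_0 + jZ_L·tanβl) = 15.9 − j21.8 Ω
Γ_s = (Z_in − Z_s)/(Z_in + Z_s) = (-34.1 − j21.8)/(65.9 − j21.8), |Γ_s| = 0.582
VSWR = (1 + |Γ_s|)/(1 − |Γ_s|)

VSWR ≈ 3.79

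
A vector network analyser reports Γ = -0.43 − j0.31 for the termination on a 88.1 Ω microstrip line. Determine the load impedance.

Z_L = Z_0·(1 + Γ)/(1 − Γ) = 88.1·(0.57 − j0.31)/(1.43 + j0.31)

Z_L ≈ 29.6 − j25.5 Ω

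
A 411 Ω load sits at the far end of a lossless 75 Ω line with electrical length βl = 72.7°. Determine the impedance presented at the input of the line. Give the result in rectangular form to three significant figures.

Z_in ≈ 15 − j22.5 Ω

tan(βl) = tan(72.7°) = 3.21
Z_in = Z_0·(Z_L + jZ_0·tanβl)/(Z_0 + jZ_L·tanβl)
     = 75·(411 + j241)/(75 + j1320)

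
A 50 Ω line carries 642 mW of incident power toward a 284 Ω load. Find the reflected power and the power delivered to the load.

P_reflected ≈ 315 mW; P_delivered ≈ 327 mW

Γ = (284 − 50)/(284 + 50) = 0.701
|Γ|² = 0.491
P_refl = |Γ|²·P_inc = 315 mW, P_del = (1 − |Γ|²)·P_inc = 327 mW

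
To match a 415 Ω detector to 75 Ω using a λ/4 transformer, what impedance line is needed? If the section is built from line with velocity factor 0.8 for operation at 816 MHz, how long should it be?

Z_qwt ≈ 176 Ω; length ≈ 7.35 cm

Z_qwt = √(Z_0·R_L) = √(75 × 415) = √31120
λ = 0.8·c/f = 0.294 m, so l = λ/4 = 0.0735 m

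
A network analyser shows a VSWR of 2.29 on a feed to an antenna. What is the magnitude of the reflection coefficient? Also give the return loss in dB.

|Γ| = (S − 1)/(S + 1) = (2.29 − 1)/(2.29 + 1) = 1.29/3.29
RL = −20·log₁₀|Γ| = −20·log₁₀(0.392)

|Γ| ≈ 0.392; return loss ≈ 8.13 dB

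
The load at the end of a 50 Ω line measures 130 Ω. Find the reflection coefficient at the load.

Γ = 0.444

Γ = (Z_L − Z_0)/(Z_L + Z_0) = (130 − 50)/(130 + 50) = 80/180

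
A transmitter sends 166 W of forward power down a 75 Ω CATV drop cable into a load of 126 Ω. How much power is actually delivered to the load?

P_delivered ≈ 155 W

Γ = (126 − 75)/(126 + 75) = 0.254
|Γ|² = 0.0644
P_refl = |Γ|²·P_inc = 10.7 W, P_del = (1 − |Γ|²)·P_inc = 155 W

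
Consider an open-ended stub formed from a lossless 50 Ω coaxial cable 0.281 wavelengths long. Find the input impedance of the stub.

Z_in ≈ +j9.86 Ω

βl = 2π × 0.281 = 101°
tan(βl) = -5.07
For an open-ended stub, Z_in = −jZ_0·cot(βl) = −jZ_0/tan(βl)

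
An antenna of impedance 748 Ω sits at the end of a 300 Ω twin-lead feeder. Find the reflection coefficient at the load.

Γ = (Z_L − Z_0)/(Z_L + Z_0) = (748 − 300)/(748 + 300) = 448/1048

Γ = 0.427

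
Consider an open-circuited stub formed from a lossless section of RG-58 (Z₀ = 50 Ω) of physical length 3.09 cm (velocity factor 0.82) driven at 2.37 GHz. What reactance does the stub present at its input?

λ = v/f = 0.82·c / 2.37 GHz = 0.104 m
βl = 2π·l/λ = 2π × 0.298 = 107°
tan(βl) = -3.24
For an open-circuited stub, Z_in = −jZ_0·cot(βl) = −jZ_0/tan(βl)

X_in ≈ 15.4 Ω (inductive)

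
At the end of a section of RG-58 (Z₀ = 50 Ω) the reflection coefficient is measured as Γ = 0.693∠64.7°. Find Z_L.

Z_L = Z_0·(1 + Γ)/(1 − Γ) = 50·(1.3 + j0.627)/(0.704 − j0.627)

Z_L ≈ 29.3 + j70.6 Ω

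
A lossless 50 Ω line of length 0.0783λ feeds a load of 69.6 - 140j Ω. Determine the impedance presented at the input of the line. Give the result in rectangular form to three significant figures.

βl = 2π × 0.0783 = 28.2°
tan(βl) = tan(28.2°) = 0.536
Z_in = Z_0·(Z_L + jZ_0·tanβl)/(Z_0 + jZ_L·tanβl)
     = 50·(69.6 − j113)/(125 + j37.3)

Z_in ≈ 13.2 − j49.2 Ω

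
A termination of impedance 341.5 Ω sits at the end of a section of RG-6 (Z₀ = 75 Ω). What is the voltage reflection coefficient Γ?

Γ = 0.64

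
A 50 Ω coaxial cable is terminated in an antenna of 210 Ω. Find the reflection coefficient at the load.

Γ = 0.615

Γ = (Z_L − Z_0)/(Z_L + Z_0) = (210 − 50)/(210 + 50) = 160/260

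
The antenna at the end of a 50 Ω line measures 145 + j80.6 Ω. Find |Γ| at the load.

|Γ| ≈ 0.59

Γ = (Z_L − Z_0)/(Z_L + Z_0) = (95 + j80.6)/(195 + j80.6)
|Γ| = 125/211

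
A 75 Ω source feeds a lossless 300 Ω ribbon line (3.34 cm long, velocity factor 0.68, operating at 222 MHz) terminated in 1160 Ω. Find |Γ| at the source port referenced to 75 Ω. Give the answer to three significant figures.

|Γ| ≈ 0.873

λ = v/f = 0.68·c / 222 MHz = 0.919 m
βl = 2π·l/λ = 2π × 0.0363 = 13.1°
tan(βl) = 0.232
Z_in = Z_0·(Z_L + jZ_0·tanβl)/(Z_0 + jZ_L·tanβl) = 676 − j538 Ω
Γ_s = (Z_in − Z_s)/(Z_in + Z_s) = (601 − j538)/(751 − j538), |Γ_s| = 0.873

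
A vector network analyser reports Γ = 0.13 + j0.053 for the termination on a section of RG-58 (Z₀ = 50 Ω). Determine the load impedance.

Z_L ≈ 64.5 + j6.98 Ω

Z_L = Z_0·(1 + Γ)/(1 − Γ) = 50·(1.13 + j0.053)/(0.87 − j0.053)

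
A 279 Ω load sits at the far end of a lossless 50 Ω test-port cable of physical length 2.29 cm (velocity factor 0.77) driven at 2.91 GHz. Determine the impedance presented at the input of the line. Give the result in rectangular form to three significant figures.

λ = v/f = 0.77·c / 2.91 GHz = 0.0794 m
βl = 2π·l/λ = 2π × 0.288 = 104°
tan(βl) = tan(104°) = -4.06
Z_in = Z_0·(Z_L + jZ_0·tanβl)/(Z_0 + jZ_L·tanβl)
     = 50·(279 − j203)/(50 − j1130)

Z_in ≈ 9.49 + j11.9 Ω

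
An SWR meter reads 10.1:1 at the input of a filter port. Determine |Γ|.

|Γ| = (S − 1)/(S + 1) = (10.1 − 1)/(10.1 + 1) = 9.1/11.1

|Γ| ≈ 0.82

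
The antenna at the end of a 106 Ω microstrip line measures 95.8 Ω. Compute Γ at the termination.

Γ = (Z_L − Z_0)/(Z_L + Z_0) = (95.8 − 106)/(95.8 + 106) = -10.2/201.8

Γ = -0.0505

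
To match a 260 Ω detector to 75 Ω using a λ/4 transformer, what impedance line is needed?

Z_qwt = √(Z_0·R_L) = √(75 × 260) = √19500

Z_qwt ≈ 140 Ω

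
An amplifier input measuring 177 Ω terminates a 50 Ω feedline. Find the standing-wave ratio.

Γ = (177 − 50)/(177 + 50) = 0.559
VSWR = (1 + 0.559)/(1 − 0.559)

VSWR ≈ 3.54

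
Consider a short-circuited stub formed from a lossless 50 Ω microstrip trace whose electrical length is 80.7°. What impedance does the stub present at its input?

tan(βl) = 6.11
For a short-circuited stub, Z_in = jZ_0·tan(βl)

Z_in ≈ +j305 Ω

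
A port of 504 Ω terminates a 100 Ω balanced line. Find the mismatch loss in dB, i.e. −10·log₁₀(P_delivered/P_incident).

mismatch loss ≈ 2.58 dB

Γ = (504 − 100)/(504 + 100) = 0.669
|Γ|² = 0.447, so P_del/P_inc = 1 − |Γ|² = 0.553
ML = −10·log₁₀(1 − |Γ|²)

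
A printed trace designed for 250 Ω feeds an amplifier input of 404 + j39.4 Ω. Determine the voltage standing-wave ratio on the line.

VSWR ≈ 1.64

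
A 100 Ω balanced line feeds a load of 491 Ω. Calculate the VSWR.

VSWR ≈ 4.91

Γ = (491 − 100)/(491 + 100) = 0.662
VSWR = (1 + 0.662)/(1 − 0.662)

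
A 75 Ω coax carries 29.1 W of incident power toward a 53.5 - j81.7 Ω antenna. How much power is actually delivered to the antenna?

P_delivered ≈ 20.1 W

|Γ| = |(-21.5 − j81.7)/(128.5 − j81.7)| = 0.555
|Γ|² = 0.308
P_refl = |Γ|²·P_inc = 8.96 W, P_del = (1 − |Γ|²)·P_inc = 20.1 W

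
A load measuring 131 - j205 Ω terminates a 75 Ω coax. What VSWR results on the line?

Γ = (Z_L − Z_0)/(Z_L + Z_0) = (56 − j205)/(206 − j205)
|Γ| = 213/291 = 0.731
VSWR = (1 + |Γ|)/(1 − |Γ|) = 1.73/0.269

VSWR ≈ 6.44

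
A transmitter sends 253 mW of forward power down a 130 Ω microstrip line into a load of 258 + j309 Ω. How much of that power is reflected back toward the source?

|Γ| = |(128 + j309)/(388 + j309)| = 0.674
|Γ|² = 0.455
P_refl = |Γ|²·P_inc = 115 mW, P_del = (1 − |Γ|²)·P_inc = 138 mW

P_reflected ≈ 115 mW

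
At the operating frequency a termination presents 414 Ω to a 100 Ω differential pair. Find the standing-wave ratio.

VSWR ≈ 4.14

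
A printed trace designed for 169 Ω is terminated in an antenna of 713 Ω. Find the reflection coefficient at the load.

Γ = 0.617

Γ = (Z_L − Z_0)/(Z_L + Z_0) = (713 − 169)/(713 + 169) = 544/882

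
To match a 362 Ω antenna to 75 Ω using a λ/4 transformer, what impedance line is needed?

Z_qwt = √(Z_0·R_L) = √(75 × 362) = √27150

Z_qwt ≈ 165 Ω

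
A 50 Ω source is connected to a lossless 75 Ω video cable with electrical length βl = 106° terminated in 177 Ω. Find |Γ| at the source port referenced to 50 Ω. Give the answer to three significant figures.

tan(βl) = -3.49
Z_in = Z_0·(Z_L + jZ_0·tanβl)/(Z_0 + jZ_L·tanβl) = 33.9 + j17.4 Ω
Γ_s = (Z_in − Z_s)/(Z_in + Z_s) = (-16.1 + j17.4)/(83.9 + j17.4), |Γ_s| = 0.277

|Γ| ≈ 0.277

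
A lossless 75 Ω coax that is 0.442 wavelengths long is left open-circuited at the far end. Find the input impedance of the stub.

Z_in ≈ +j197 Ω

βl = 2π × 0.442 = 159°
tan(βl) = -0.381
For an open-circuited stub, Z_in = −jZ_0·cot(βl) = −jZ_0/tan(βl)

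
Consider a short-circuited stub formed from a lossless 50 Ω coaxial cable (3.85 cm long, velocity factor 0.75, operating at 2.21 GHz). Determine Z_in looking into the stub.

Z_in ≈ −j48.1 Ω

λ = v/f = 0.75·c / 2.21 GHz = 0.102 m
βl = 2π·l/λ = 2π × 0.378 = 136°
tan(βl) = -0.961
For a short-circuited stub, Z_in = jZ_0·tan(βl)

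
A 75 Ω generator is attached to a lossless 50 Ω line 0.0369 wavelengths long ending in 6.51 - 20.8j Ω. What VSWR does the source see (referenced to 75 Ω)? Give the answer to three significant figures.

VSWR ≈ 13.3

βl = 2π × 0.0369 = 13.3°
tan(βl) = 0.236
Z_in = Z_0·(Z_L + jZ_0·tanβl)/(Z_0 + jZ_L·tanβl) = 5.69 − j8.35 Ω
Γ_s = (Z_in − Z_s)/(Z_in + Z_s) = (-69.3 − j8.35)/(80.7 − j8.35), |Γ_s| = 0.86
VSWR = (1 + |Γ_s|)/(1 − |Γ_s|)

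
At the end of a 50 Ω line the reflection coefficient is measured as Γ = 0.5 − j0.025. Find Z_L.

Z_L = Z_0·(1 + Γ)/(1 − Γ) = 50·(1.5 − j0.025)/(0.5 + j0.025)

Z_L ≈ 150 − j9.98 Ω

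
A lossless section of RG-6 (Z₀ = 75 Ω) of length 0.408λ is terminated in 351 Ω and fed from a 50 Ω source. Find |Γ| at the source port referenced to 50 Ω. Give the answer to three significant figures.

|Γ| ≈ 0.709

βl = 2π × 0.408 = 147°
tan(βl) = -0.652
Z_in = Z_0·(Z_L + jZ_0·tanβl)/(Z_0 + jZ_L·tanβl) = 48.5 + j99.1 Ω
Γ_s = (Z_in − Z_s)/(Z_in + Z_s) = (-1.52 + j99.1)/(98.5 + j99.1), |Γ_s| = 0.709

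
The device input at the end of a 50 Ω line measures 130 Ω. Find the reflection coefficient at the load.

Γ = 0.444

Γ = (Z_L − Z_0)/(Z_L + Z_0) = (130 − 50)/(130 + 50) = 80/180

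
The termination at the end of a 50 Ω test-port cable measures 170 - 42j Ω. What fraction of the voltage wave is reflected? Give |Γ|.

|Γ| ≈ 0.568

Γ = (Z_L − Z_0)/(Z_L + Z_0) = (120 − j42)/(220 − j42)
|Γ| = 127/224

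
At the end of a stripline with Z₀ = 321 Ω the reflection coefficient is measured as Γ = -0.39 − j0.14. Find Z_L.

Z_L = Z_0·(1 + Γ)/(1 − Γ) = 321·(0.61 − j0.14)/(1.39 + j0.14)

Z_L ≈ 136 − j46.1 Ω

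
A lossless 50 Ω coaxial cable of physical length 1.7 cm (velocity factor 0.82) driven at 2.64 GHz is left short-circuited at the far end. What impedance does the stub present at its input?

λ = v/f = 0.82·c / 2.64 GHz = 0.0932 m
βl = 2π·l/λ = 2π × 0.182 = 65.7°
tan(βl) = 2.21
For a short-circuited stub, Z_in = jZ_0·tan(βl)

Z_in ≈ +j111 Ω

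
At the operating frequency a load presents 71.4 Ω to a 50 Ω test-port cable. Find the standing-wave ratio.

Γ = (71.4 − 50)/(71.4 + 50) = 0.176
VSWR = (1 + 0.176)/(1 − 0.176)

VSWR ≈ 1.43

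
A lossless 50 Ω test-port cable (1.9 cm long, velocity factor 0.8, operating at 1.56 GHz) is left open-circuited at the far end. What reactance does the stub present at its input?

λ = v/f = 0.8·c / 1.56 GHz = 0.154 m
βl = 2π·l/λ = 2π × 0.123 = 44.5°
tan(βl) = 0.981
For an open-circuited stub, Z_in = −jZ_0·cot(βl) = −jZ_0/tan(βl)

X_in ≈ -51 Ω (capacitive)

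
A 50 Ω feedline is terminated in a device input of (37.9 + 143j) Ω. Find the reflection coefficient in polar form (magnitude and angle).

Γ = (Z_L − Z_0)/(Z_L + Z_0) = (-12.1 + j143)/(87.9 + j143)
|Γ| = 144/168 = 0.855

Γ ≈ 0.855 ∠ 36.4°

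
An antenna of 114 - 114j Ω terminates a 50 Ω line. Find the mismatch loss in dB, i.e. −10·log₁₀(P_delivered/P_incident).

Γ = (64 − j114)/(164 − j114), |Γ| = 0.655
|Γ|² = 0.428, so P_del/P_inc = 1 − |Γ|² = 0.572
ML = −10·log₁₀(1 − |Γ|²)

mismatch loss ≈ 2.43 dB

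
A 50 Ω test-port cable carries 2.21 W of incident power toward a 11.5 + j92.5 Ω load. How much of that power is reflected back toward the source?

P_reflected ≈ 1.8 W

|Γ| = |(-38.5 + j92.5)/(61.5 + j92.5)| = 0.902
|Γ|² = 0.814
P_refl = |Γ|²·P_inc = 1.8 W, P_del = (1 − |Γ|²)·P_inc = 0.412 W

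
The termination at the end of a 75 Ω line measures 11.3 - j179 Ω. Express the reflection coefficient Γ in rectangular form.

Γ ≈ 0.672 − j0.68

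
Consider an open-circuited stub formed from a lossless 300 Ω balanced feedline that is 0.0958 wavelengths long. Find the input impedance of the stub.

Z_in ≈ −j437 Ω

βl = 2π × 0.0958 = 34.5°
tan(βl) = 0.687
For an open-circuited stub, Z_in = −jZ_0·cot(βl) = −jZ_0/tan(βl)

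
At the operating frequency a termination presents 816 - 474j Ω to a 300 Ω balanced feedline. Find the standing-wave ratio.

Γ = (Z_L − Z_0)/(Z_L + Z_0) = (516 − j474)/(1116 − j474)
|Γ| = 701/1210 = 0.578
VSWR = (1 + |Γ|)/(1 − |Γ|) = 1.58/0.422

VSWR ≈ 3.74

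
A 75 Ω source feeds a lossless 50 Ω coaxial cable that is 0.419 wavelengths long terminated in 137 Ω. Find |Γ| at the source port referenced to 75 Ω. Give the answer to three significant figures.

βl = 2π × 0.419 = 151°
tan(βl) = -0.558
Z_in = Z_0·(Z_L + jZ_0·tanβl)/(Z_0 + jZ_L·tanβl) = 53.8 + j54.4 Ω
Γ_s = (Z_in − Z_s)/(Z_in + Z_s) = (-21.2 + j54.4)/(129 + j54.4), |Γ_s| = 0.417

|Γ| ≈ 0.417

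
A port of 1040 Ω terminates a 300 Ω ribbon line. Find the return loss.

Γ = (1040 − 300)/(1040 + 300) = 0.552
RL = −20·log₁₀|Γ| = −20·log₁₀(0.552)

RL ≈ 5.16 dB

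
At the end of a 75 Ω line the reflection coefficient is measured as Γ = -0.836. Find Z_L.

Z_L ≈ 6.7 Ω

Z_L = Z_0·(1 + Γ)/(1 − Γ) = 75·(0.164)/(1.84)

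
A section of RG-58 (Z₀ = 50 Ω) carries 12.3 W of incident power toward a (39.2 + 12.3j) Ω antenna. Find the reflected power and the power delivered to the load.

P_reflected ≈ 0.406 W; P_delivered ≈ 11.9 W

|Γ| = |(-10.8 + j12.3)/(89.2 + j12.3)| = 0.182
|Γ|² = 0.033
P_refl = |Γ|²·P_inc = 0.406 W, P_del = (1 − |Γ|²)·P_inc = 11.9 W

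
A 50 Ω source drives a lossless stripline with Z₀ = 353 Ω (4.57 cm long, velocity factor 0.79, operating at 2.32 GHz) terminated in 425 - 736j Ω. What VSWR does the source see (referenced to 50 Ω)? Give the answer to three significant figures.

VSWR ≈ 38.5

λ = v/f = 0.79·c / 2.32 GHz = 0.102 m
βl = 2π·l/λ = 2π × 0.447 = 161°
tan(βl) = -0.343
Z_in = Z_0·(Z_L + jZ_0·tanβl)/(Z_0 + jZ_L·tanβl) = 1890 − j270 Ω
Γ_s = (Z_in − Z_s)/(Z_in + Z_s) = (1840 − j270)/(1940 − j270), |Γ_s| = 0.949
VSWR = (1 + |Γ_s|)/(1 − |Γ_s|)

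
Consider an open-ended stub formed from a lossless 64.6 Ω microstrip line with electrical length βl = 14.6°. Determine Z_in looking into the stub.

Z_in ≈ −j248 Ω

tan(βl) = 0.26
For an open-ended stub, Z_in = −jZ_0·cot(βl) = −jZ_0/tan(βl)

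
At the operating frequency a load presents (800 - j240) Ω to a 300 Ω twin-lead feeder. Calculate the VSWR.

VSWR ≈ 2.94

Γ = (Z_L − Z_0)/(Z_L + Z_0) = (500 − j240)/(1100 − j240)
|Γ| = 555/1130 = 0.493
VSWR = (1 + |Γ|)/(1 − |Γ|) = 1.49/0.507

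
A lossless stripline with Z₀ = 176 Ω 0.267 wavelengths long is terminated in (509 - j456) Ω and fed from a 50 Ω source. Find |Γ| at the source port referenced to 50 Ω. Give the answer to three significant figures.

βl = 2π × 0.267 = 96.1°
tan(βl) = -9.33
Z_in = Z_0·(Z_L + jZ_0·tanβl)/(Z_0 + jZ_L·tanβl) = 35.4 + j49.3 Ω
Γ_s = (Z_in − Z_s)/(Z_in + Z_s) = (-14.6 + j49.3)/(85.4 + j49.3), |Γ_s| = 0.521

|Γ| ≈ 0.521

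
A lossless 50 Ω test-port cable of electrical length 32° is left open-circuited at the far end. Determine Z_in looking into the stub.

Z_in ≈ −j80 Ω

tan(βl) = 0.625
For an open-circuited stub, Z_in = −jZ_0·cot(βl) = −jZ_0/tan(βl)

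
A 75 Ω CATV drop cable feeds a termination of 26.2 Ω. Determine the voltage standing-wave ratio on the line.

For a purely resistive load, VSWR = R_L/Z_0 or Z_0/R_L (whichever > 1) = 75/26.2

VSWR ≈ 2.86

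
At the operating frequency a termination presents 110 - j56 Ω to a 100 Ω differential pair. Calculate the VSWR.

Γ = (Z_L − Z_0)/(Z_L + Z_0) = (10 − j56)/(210 − j56)
|Γ| = 56.9/217 = 0.262
VSWR = (1 + |Γ|)/(1 − |Γ|) = 1.26/0.738

VSWR ≈ 1.71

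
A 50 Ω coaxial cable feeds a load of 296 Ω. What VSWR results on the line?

VSWR ≈ 5.92

Γ = (296 − 50)/(296 + 50) = 0.711
VSWR = (1 + 0.711)/(1 − 0.711)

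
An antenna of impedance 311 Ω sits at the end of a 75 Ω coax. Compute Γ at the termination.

Γ = (Z_L − Z_0)/(Z_L + Z_0) = (311 − 75)/(311 + 75) = 236/386

Γ = 0.611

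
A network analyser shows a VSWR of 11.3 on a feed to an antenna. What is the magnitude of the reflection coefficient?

|Γ| = (S − 1)/(S + 1) = (11.3 − 1)/(11.3 + 1) = 10.3/12.3

|Γ| ≈ 0.837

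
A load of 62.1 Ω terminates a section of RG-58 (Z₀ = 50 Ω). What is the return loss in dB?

RL ≈ 19.3 dB

Γ = (62.1 − 50)/(62.1 + 50) = 0.108
RL = −20·log₁₀|Γ| = −20·log₁₀(0.108)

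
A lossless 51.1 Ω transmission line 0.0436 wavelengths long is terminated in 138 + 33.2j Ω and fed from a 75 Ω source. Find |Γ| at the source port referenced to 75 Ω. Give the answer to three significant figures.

βl = 2π × 0.0436 = 15.7°
tan(βl) = 0.281
Z_in = Z_0·(Z_L + jZ_0·tanβl)/(Z_0 + jZ_L·tanβl) = 120 − j52.9 Ω
Γ_s = (Z_in − Z_s)/(Z_in + Z_s) = (44.7 − j52.9)/(195 − j52.9), |Γ_s| = 0.343

|Γ| ≈ 0.343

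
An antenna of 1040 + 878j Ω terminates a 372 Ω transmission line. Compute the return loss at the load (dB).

RL ≈ 3.56 dB

Γ = (668 + j878)/(1412 + j878), |Γ| = 0.664
RL = −20·log₁₀|Γ| = −20·log₁₀(0.664)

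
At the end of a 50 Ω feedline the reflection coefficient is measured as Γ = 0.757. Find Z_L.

Z_L = Z_0·(1 + Γ)/(1 − Γ) = 50·(1.76)/(0.243)

Z_L ≈ 362 Ω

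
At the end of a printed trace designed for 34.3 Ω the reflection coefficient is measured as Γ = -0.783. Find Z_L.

Z_L = Z_0·(1 + Γ)/(1 − Γ) = 34.3·(0.217)/(1.78)

Z_L ≈ 4.17 Ω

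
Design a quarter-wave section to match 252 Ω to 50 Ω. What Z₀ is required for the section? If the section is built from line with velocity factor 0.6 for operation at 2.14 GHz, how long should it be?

Z_qwt = √(Z_0·R_L) = √(50 × 252) = √12600
λ = 0.6·c/f = 0.0841 m, so l = λ/4 = 0.021 m

Z_qwt ≈ 112 Ω; length ≈ 2.1 cm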